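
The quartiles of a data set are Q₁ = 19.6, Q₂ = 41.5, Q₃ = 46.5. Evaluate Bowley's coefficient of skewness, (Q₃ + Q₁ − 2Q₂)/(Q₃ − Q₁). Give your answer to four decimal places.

numerator: Q₃ + Q₁ − 2Q₂ = 46.5 + 19.6 − 2×41.5 = -16.9000
denominator: Q₃ − Q₁ = 46.5 − 19.6 = 26.9000
Bowley skewness = -16.9000 / 26.9000 ≈ -0.6283

-0.6283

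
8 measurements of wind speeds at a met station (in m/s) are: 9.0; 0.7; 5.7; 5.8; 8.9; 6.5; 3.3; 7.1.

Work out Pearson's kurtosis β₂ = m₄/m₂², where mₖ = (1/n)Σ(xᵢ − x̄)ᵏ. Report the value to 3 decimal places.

2.562

x̄ = 5.8750
Σ(xᵢ − x̄)² = 54.2550 ⇒ m₂ = 6.78188
Σ(xᵢ − x̄)⁴ = 942.6739 ⇒ m₄ = 117.83423
m₂² = 45.99383
β₂ = m₄/m₂² = 117.83423 / 45.99383 ≈ 2.562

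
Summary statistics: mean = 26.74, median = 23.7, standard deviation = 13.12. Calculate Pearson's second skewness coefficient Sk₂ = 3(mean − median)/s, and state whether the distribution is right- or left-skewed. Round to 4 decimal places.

0.6951, right-skewed

Sk₂ = 3(26.74 − 23.7) / 13.12 = 3 × 3.0400 / 13.12
    = 9.1200 / 13.12 ≈ 0.6951
Sk₂ > 0 ⇒ mean > median ⇒ right-skewed (positive skew).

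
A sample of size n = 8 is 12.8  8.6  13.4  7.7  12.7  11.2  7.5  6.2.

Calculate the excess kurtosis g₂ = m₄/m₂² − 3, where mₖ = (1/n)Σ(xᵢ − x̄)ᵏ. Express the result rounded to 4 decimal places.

-1.6515

x̄ = 10.0125
Σ(xᵢ − x̄)² = 56.0688 ⇒ m₂ = 7.00859
Σ(xᵢ − x̄)⁴ = 529.9083 ⇒ m₄ = 66.23854
m₂² = 49.12039
g₂ = m₄/m₂² − 3 = 1.34849 − 3 ≈ -1.6515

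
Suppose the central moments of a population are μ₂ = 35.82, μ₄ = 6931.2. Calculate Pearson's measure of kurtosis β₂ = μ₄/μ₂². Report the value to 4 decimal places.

μ₂² = 35.82² = 1283.07240
μ₄/μ₂² = 6931.2 / 1283.07240 = 5.40203
β₂ ≈ 5.4020

5.4020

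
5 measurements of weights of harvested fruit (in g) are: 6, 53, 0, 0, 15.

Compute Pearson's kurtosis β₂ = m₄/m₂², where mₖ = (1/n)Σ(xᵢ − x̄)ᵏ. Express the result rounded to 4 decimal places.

2.8608

x̄ = 14.8000
Σ(xᵢ − x̄)² = 1974.8000 ⇒ m₂ = 394.96000
Σ(xᵢ − x̄)⁴ = 2231335.3760 ⇒ m₄ = 446267.07520
m₂² = 155993.40160
β₂ = m₄/m₂² = 446267.07520 / 155993.40160 ≈ 2.8608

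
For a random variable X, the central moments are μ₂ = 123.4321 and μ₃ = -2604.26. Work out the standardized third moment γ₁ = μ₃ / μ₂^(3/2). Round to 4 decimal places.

-1.8991

σ = √μ₂ = √123.4321 = 11.11000
σ³ = μ₂^(3/2) = 1371.33063
γ₁ = μ₃/σ³ = -2604.26 / 1371.33063 ≈ -1.8991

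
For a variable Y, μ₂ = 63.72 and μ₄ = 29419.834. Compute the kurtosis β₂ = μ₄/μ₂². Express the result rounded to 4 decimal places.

7.2458

μ₂² = 63.72² = 4060.23840
μ₄/μ₂² = 29419.834 / 4060.23840 = 7.24584
β₂ ≈ 7.2458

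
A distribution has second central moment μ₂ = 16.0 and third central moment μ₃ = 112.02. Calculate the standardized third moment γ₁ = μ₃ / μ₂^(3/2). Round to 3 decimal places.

σ = √μ₂ = √16.0 = 4.00000
σ³ = μ₂^(3/2) = 64.00000
γ₁ = μ₃/σ³ = 112.02 / 64.00000 ≈ 1.750

1.750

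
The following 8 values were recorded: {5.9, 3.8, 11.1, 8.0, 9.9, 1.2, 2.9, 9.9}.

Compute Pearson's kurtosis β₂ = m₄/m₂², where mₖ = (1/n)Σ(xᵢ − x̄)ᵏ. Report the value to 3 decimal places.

x̄ = 6.5875
Σ(xᵢ − x̄)² = 95.1688 ⇒ m₂ = 11.89609
Σ(xᵢ − x̄)⁴ = 1747.3715 ⇒ m₄ = 218.42143
m₂² = 141.51705
β₂ = m₄/m₂² = 218.42143 / 141.51705 ≈ 1.543

1.543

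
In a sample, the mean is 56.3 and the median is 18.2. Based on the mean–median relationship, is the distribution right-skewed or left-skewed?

right-skewed

mean − median = 56.3 − 18.2 = 38.1
mean > median ⇒ the longer tail is on the right ⇒ right-skewed (positively skewed).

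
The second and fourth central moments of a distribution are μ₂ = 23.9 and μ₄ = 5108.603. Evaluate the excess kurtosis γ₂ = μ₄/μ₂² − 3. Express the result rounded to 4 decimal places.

μ₂² = 23.9² = 571.21000
μ₄/μ₂² = 5108.603 / 571.21000 = 8.94348
γ₂ = 8.94348 − 3 ≈ 5.9435

5.9435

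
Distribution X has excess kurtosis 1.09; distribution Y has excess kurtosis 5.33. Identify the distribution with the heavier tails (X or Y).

Y

Higher excess kurtosis ⇒ heavier tails relative to the normal distribution.
1.09 vs 5.33: the larger is 5.33, so Y has heavier tails.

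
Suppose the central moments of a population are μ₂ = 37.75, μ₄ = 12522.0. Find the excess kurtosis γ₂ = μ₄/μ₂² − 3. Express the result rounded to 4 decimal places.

5.7870

μ₂² = 37.75² = 1425.06250
μ₄/μ₂² = 12522.0 / 1425.06250 = 8.78698
γ₂ = 8.78698 − 3 ≈ 5.7870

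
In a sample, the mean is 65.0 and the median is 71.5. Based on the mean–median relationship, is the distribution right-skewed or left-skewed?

left-skewed

mean − median = 65.0 − 71.5 = -6.5
mean < median ⇒ the longer tail is on the left ⇒ left-skewed (negatively skewed).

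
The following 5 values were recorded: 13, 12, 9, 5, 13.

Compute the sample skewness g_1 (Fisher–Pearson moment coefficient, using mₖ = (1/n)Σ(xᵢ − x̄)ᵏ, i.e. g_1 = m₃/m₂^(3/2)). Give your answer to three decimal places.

x̄ = (13 + 12 + 9 + 5 + 13) / 5 = 10.4000
deviations (xᵢ − x̄): 2.6000, 1.6000, -1.4000, -5.4000, 2.6000
Σ(xᵢ − x̄)² = 47.2000 ⇒ m₂ = 47.2000/5 = 9.44000
Σ(xᵢ − x̄)³ = -120.9600 ⇒ m₃ = -120.9600/5 = -24.19200
m₂^(3/2) = 9.44000^(1.5) = 29.00401
g_1 = m₃ / m₂^(3/2) = -24.19200 / 29.00401 ≈ -0.834

-0.834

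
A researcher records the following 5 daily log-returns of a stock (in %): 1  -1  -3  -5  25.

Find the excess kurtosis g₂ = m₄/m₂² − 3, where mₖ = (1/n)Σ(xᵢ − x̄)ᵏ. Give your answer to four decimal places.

0.0884

x̄ = 3.4000
Σ(xᵢ − x̄)² = 603.2000 ⇒ m₂ = 120.64000
Σ(xᵢ − x̄)⁴ = 224742.6560 ⇒ m₄ = 44948.53120
m₂² = 14554.00960
g₂ = m₄/m₂² − 3 = 3.08840 − 3 ≈ 0.0884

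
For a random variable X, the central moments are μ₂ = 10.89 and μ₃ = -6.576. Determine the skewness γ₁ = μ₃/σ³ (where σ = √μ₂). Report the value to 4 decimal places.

-0.1830

σ = √μ₂ = √10.89 = 3.30000
σ³ = μ₂^(3/2) = 35.93700
γ₁ = μ₃/σ³ = -6.576 / 35.93700 ≈ -0.1830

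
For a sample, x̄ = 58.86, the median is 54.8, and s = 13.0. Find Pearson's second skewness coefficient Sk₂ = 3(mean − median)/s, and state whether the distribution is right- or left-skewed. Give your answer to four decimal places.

0.9369, right-skewed

Sk₂ = 3(58.86 − 54.8) / 13.0 = 3 × 4.0600 / 13.0
    = 12.1800 / 13.0 ≈ 0.9369
Sk₂ > 0 ⇒ mean > median ⇒ right-skewed (positive skew).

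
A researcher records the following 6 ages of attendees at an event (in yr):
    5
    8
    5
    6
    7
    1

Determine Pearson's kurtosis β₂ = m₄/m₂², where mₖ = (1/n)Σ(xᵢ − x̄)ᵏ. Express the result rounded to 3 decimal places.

x̄ = 5.3333
Σ(xᵢ − x̄)² = 29.3333 ⇒ m₂ = 4.88889
Σ(xᵢ − x̄)⁴ = 411.1111 ⇒ m₄ = 68.51852
m₂² = 23.90123
β₂ = m₄/m₂² = 68.51852 / 23.90123 ≈ 2.867

2.867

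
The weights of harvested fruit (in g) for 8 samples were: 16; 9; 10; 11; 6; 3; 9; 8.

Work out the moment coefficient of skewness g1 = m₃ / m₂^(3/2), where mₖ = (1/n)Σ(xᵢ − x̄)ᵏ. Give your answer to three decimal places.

x̄ = (16 + 9 + 10 + 11 + 6 + 3 + 9 + 8) / 8 = 9.0000
deviations (xᵢ − x̄): 7.0000, 0.0000, 1.0000, 2.0000, -3.0000, -6.0000, 0.0000, -1.0000
Σ(xᵢ − x̄)² = 100.0000 ⇒ m₂ = 100.0000/8 = 12.50000
Σ(xᵢ − x̄)³ = 108.0000 ⇒ m₃ = 108.0000/8 = 13.50000
m₂^(3/2) = 12.50000^(1.5) = 44.19417
g1 = m₃ / m₂^(3/2) = 13.50000 / 44.19417 ≈ 0.305

0.305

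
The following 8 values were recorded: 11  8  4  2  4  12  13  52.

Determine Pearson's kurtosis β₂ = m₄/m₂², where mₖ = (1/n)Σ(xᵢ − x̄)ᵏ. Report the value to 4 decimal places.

x̄ = 13.2500
Σ(xᵢ − x̄)² = 1833.5000 ⇒ m₂ = 229.18750
Σ(xᵢ − x̄)⁴ = 2286137.6563 ⇒ m₄ = 285767.20703
m₂² = 52526.91016
β₂ = m₄/m₂² = 285767.20703 / 52526.91016 ≈ 5.4404

5.4404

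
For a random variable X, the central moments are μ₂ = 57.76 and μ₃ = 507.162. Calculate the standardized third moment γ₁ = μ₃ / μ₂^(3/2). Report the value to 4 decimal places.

σ = √μ₂ = √57.76 = 7.60000
σ³ = μ₂^(3/2) = 438.97600
γ₁ = μ₃/σ³ = 507.162 / 438.97600 ≈ 1.1553

1.1553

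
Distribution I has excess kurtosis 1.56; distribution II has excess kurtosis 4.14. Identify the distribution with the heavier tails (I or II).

Higher excess kurtosis ⇒ heavier tails relative to the normal distribution.
1.56 vs 4.14: the larger is 4.14, so II has heavier tails.

II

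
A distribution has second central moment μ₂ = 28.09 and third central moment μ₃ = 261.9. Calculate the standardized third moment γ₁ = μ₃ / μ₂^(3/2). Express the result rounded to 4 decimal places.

σ = √μ₂ = √28.09 = 5.30000
σ³ = μ₂^(3/2) = 148.87700
γ₁ = μ₃/σ³ = 261.9 / 148.87700 ≈ 1.7592

1.7592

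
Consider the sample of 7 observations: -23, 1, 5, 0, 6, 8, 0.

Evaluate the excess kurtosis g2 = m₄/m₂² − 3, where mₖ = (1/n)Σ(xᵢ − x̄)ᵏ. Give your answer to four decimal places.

x̄ = -0.4286
Σ(xᵢ − x̄)² = 653.7143 ⇒ m₂ = 93.38776
Σ(xᵢ − x̄)⁴ = 267186.4140 ⇒ m₄ = 38169.48771
m₂² = 8721.27280
g2 = m₄/m₂² − 3 = 4.37660 − 3 ≈ 1.3766

1.3766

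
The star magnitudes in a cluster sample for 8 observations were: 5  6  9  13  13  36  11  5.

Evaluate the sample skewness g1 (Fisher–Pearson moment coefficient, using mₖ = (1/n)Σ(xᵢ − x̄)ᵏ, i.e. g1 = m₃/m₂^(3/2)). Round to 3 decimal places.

x̄ = (5 + 6 + 9 + 13 + 13 + 36 + 11 + 5) / 8 = 12.2500
deviations (xᵢ − x̄): -7.2500, -6.2500, -3.2500, 0.7500, 0.7500, 23.7500, -1.2500, -7.2500
Σ(xᵢ − x̄)² = 721.5000 ⇒ m₂ = 721.5000/8 = 90.18750
Σ(xᵢ − x̄)³ = 12354.7500 ⇒ m₃ = 12354.7500/8 = 1544.34375
m₂^(3/2) = 90.18750^(1.5) = 856.48453
g1 = m₃ / m₂^(3/2) = 1544.34375 / 856.48453 ≈ 1.803

1.803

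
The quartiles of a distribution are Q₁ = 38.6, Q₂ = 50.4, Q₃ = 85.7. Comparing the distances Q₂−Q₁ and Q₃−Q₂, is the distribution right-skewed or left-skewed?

right-skewed

Q₂ − Q₁ = 11.8;  Q₃ − Q₂ = 35.3
Q₃ − Q₂ > Q₂ − Q₁ ⇒ the upper half is more spread out ⇒ right-skewed.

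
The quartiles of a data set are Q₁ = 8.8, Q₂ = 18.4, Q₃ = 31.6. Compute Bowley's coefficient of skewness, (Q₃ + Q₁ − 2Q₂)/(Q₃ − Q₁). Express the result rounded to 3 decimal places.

0.158

numerator: Q₃ + Q₁ − 2Q₂ = 31.6 + 8.8 − 2×18.4 = 3.6000
denominator: Q₃ − Q₁ = 31.6 − 8.8 = 22.8000
Bowley skewness = 3.6000 / 22.8000 ≈ 0.158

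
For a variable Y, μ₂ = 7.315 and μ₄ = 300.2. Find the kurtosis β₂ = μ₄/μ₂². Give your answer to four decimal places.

5.6102

μ₂² = 7.315² = 53.50923
μ₄/μ₂² = 300.2 / 53.50923 = 5.61025
β₂ ≈ 5.6102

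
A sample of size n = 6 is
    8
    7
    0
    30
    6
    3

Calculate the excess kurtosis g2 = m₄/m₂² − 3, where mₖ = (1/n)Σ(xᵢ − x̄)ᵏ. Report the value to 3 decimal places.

x̄ = 9.0000
Σ(xᵢ − x̄)² = 572.0000 ⇒ m₂ = 95.33333
Σ(xᵢ − x̄)⁴ = 202436.0000 ⇒ m₄ = 33739.33333
m₂² = 9088.44444
g2 = m₄/m₂² − 3 = 3.71233 − 3 ≈ 0.712

0.712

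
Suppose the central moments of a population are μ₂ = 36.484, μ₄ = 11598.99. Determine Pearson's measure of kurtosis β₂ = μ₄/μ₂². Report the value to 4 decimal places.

8.7140

μ₂² = 36.484² = 1331.08226
μ₄/μ₂² = 11598.99 / 1331.08226 = 8.71395
β₂ ≈ 8.7140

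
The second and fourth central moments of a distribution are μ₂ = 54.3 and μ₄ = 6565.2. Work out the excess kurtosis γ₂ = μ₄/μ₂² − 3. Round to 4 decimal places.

μ₂² = 54.3² = 2948.49000
μ₄/μ₂² = 6565.2 / 2948.49000 = 2.22663
γ₂ = 2.22663 − 3 ≈ -0.7734

-0.7734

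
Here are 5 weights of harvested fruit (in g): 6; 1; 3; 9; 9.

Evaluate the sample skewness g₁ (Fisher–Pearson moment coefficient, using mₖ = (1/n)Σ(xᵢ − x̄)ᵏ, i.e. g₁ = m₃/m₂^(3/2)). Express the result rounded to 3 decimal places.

-0.221

x̄ = (6 + 1 + 3 + 9 + 9) / 5 = 5.6000
deviations (xᵢ − x̄): 0.4000, -4.6000, -2.6000, 3.4000, 3.4000
Σ(xᵢ − x̄)² = 51.2000 ⇒ m₂ = 51.2000/5 = 10.24000
Σ(xᵢ − x̄)³ = -36.2400 ⇒ m₃ = -36.2400/5 = -7.24800
m₂^(3/2) = 10.24000^(1.5) = 32.76800
g₁ = m₃ / m₂^(3/2) = -7.24800 / 32.76800 ≈ -0.221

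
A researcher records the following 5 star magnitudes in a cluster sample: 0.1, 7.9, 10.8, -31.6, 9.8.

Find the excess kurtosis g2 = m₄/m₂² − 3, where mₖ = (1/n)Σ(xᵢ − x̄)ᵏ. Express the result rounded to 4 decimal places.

x̄ = -0.6000
Σ(xᵢ − x̄)² = 1271.8600 ⇒ m₂ = 254.37200
Σ(xᵢ − x̄)⁴ = 957329.4898 ⇒ m₄ = 191465.89796
m₂² = 64705.11438
g2 = m₄/m₂² − 3 = 2.95905 − 3 ≈ -0.0409

-0.0409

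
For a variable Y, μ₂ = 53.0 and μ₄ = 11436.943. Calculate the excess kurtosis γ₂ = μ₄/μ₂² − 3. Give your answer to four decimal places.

μ₂² = 53.0² = 2809.00000
μ₄/μ₂² = 11436.943 / 2809.00000 = 4.07154
γ₂ = 4.07154 − 3 ≈ 1.0715

1.0715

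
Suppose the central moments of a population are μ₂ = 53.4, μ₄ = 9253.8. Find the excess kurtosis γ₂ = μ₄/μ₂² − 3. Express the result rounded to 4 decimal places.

μ₂² = 53.4² = 2851.56000
μ₄/μ₂² = 9253.8 / 2851.56000 = 3.24517
γ₂ = 3.24517 − 3 ≈ 0.2452

0.2452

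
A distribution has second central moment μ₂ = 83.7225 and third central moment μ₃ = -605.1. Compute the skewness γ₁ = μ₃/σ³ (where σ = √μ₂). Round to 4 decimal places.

σ = √μ₂ = √83.7225 = 9.15000
σ³ = μ₂^(3/2) = 766.06088
γ₁ = μ₃/σ³ = -605.1 / 766.06088 ≈ -0.7899

-0.7899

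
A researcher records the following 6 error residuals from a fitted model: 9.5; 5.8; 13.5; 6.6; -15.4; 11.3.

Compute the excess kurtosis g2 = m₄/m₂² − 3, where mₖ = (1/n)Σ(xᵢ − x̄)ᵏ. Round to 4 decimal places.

x̄ = 5.2167
Σ(xᵢ − x̄)² = 551.2683 ⇒ m₂ = 91.87806
Σ(xᵢ − x̄)⁴ = 187082.6346 ⇒ m₄ = 31180.43910
m₂² = 8441.57709
g2 = m₄/m₂² − 3 = 3.69367 − 3 ≈ 0.6937

0.6937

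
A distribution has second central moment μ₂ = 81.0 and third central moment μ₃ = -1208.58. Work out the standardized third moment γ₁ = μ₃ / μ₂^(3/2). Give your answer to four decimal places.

-1.6579

σ = √μ₂ = √81.0 = 9.00000
σ³ = μ₂^(3/2) = 729.00000
γ₁ = μ₃/σ³ = -1208.58 / 729.00000 ≈ -1.6579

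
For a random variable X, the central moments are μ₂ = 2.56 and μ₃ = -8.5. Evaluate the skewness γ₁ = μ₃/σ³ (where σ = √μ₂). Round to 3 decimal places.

σ = √μ₂ = √2.56 = 1.60000
σ³ = μ₂^(3/2) = 4.09600
γ₁ = μ₃/σ³ = -8.5 / 4.09600 ≈ -2.075

-2.075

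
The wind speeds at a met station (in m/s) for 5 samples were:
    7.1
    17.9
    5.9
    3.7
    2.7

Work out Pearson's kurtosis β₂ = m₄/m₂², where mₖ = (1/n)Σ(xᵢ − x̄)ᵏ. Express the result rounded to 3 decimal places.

2.862

x̄ = 7.4600
Σ(xᵢ − x̄)² = 148.3520 ⇒ m₂ = 29.67040
Σ(xᵢ − x̄)⁴ = 12598.7826 ⇒ m₄ = 2519.75652
m₂² = 880.33264
β₂ = m₄/m₂² = 2519.75652 / 880.33264 ≈ 2.862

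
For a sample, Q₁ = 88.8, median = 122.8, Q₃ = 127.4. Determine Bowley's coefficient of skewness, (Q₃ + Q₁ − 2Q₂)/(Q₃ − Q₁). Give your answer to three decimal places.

numerator: Q₃ + Q₁ − 2Q₂ = 127.4 + 88.8 − 2×122.8 = -29.4000
denominator: Q₃ − Q₁ = 127.4 − 88.8 = 38.6000
Bowley skewness = -29.4000 / 38.6000 ≈ -0.762

-0.762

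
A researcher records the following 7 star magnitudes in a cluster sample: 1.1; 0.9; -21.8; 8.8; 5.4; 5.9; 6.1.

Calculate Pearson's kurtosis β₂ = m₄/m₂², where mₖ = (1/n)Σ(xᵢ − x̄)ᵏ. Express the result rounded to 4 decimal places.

x̄ = 0.9143
Σ(xᵢ − x̄)² = 650.0286 ⇒ m₂ = 92.86122
Σ(xᵢ − x̄)⁴ = 271805.6597 ⇒ m₄ = 38829.37996
m₂² = 8623.20701
β₂ = m₄/m₂² = 38829.37996 / 8623.20701 ≈ 4.5029

4.5029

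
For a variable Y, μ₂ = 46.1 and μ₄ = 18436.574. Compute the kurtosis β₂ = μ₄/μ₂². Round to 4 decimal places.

8.6752

μ₂² = 46.1² = 2125.21000
μ₄/μ₂² = 18436.574 / 2125.21000 = 8.67518
β₂ ≈ 8.6752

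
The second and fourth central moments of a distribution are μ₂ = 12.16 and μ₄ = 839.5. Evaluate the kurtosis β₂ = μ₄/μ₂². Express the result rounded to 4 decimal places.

5.6775

μ₂² = 12.16² = 147.86560
μ₄/μ₂² = 839.5 / 147.86560 = 5.67745
β₂ ≈ 5.6775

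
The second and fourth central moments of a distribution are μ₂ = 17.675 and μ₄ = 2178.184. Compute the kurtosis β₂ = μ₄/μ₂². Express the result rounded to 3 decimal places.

6.972

μ₂² = 17.675² = 312.40563
μ₄/μ₂² = 2178.184 / 312.40563 = 6.97229
β₂ ≈ 6.972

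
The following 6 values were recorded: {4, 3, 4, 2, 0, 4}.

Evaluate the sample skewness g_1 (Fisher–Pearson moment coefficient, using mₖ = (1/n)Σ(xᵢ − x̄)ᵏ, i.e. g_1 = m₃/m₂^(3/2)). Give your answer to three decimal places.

x̄ = (4 + 3 + 4 + 2 + 0 + 4) / 6 = 2.8333
deviations (xᵢ − x̄): 1.1667, 0.1667, 1.1667, -0.8333, -2.8333, 1.1667
Σ(xᵢ − x̄)² = 12.8333 ⇒ m₂ = 12.8333/6 = 2.13889
Σ(xᵢ − x̄)³ = -18.5556 ⇒ m₃ = -18.5556/6 = -3.09259
m₂^(3/2) = 2.13889^(1.5) = 3.12811
g_1 = m₃ / m₂^(3/2) = -3.09259 / 3.12811 ≈ -0.989

-0.989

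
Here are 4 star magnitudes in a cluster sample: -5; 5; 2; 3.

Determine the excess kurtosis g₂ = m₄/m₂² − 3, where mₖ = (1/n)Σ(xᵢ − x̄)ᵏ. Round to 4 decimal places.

x̄ = 1.2500
Σ(xᵢ − x̄)² = 56.7500 ⇒ m₂ = 14.18750
Σ(xᵢ − x̄)⁴ = 1733.3281 ⇒ m₄ = 433.33203
m₂² = 201.28516
g₂ = m₄/m₂² − 3 = 2.15283 − 3 ≈ -0.8472

-0.8472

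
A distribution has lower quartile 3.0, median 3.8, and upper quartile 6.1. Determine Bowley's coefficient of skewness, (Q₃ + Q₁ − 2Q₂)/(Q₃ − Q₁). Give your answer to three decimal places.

0.484

numerator: Q₃ + Q₁ − 2Q₂ = 6.1 + 3.0 − 2×3.8 = 1.5000
denominator: Q₃ − Q₁ = 6.1 − 3.0 = 3.1000
Bowley skewness = 1.5000 / 3.1000 ≈ 0.484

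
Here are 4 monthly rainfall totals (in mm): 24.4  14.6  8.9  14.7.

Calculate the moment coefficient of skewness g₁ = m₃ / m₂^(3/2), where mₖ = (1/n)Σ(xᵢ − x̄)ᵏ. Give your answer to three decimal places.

0.521

x̄ = (24.4 + 14.6 + 8.9 + 14.7) / 4 = 15.6500
deviations (xᵢ − x̄): 8.7500, -1.0500, -6.7500, -0.9500
Σ(xᵢ − x̄)² = 124.1300 ⇒ m₂ = 124.1300/4 = 31.03250
Σ(xᵢ − x̄)³ = 360.3600 ⇒ m₃ = 360.3600/4 = 90.09000
m₂^(3/2) = 31.03250^(1.5) = 172.87219
g₁ = m₃ / m₂^(3/2) = 90.09000 / 172.87219 ≈ 0.521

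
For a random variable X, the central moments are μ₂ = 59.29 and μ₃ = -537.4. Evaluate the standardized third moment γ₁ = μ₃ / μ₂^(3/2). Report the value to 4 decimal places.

-1.1771

σ = √μ₂ = √59.29 = 7.70000
σ³ = μ₂^(3/2) = 456.53300
γ₁ = μ₃/σ³ = -537.4 / 456.53300 ≈ -1.1771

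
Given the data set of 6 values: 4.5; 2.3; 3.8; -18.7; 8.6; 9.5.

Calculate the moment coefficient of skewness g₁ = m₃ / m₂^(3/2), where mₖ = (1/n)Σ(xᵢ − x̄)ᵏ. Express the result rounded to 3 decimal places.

-1.495

x̄ = (4.5 + 2.3 + 3.8 - 18.7 + 8.6 + 9.5) / 6 = 1.6667
deviations (xᵢ − x̄): 2.8333, 0.6333, 2.1333, -20.3667, 6.9333, 7.8333
Σ(xᵢ − x̄)² = 537.2133 ⇒ m₂ = 537.2133/6 = 89.53556
Σ(xᵢ − x̄)³ = -7601.4524 ⇒ m₃ = -7601.4524/6 = -1266.90874
m₂^(3/2) = 89.53556^(1.5) = 847.21434
g₁ = m₃ / m₂^(3/2) = -1266.90874 / 847.21434 ≈ -1.495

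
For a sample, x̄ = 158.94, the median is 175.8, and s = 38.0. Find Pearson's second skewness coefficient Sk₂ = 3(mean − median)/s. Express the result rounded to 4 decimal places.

Sk₂ = 3(158.94 − 175.8) / 38.0 = 3 × -16.8600 / 38.0
    = -50.5800 / 38.0 ≈ -1.3311

-1.3311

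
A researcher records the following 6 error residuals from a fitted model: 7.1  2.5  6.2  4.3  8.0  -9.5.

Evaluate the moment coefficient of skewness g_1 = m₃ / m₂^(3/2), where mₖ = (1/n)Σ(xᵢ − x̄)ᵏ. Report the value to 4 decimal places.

x̄ = (7.1 + 2.5 + 6.2 + 4.3 + 8.0 - 9.5) / 6 = 3.1000
deviations (xᵢ − x̄): 4.0000, -0.6000, 3.1000, 1.2000, 4.9000, -12.6000
Σ(xᵢ − x̄)² = 210.1800 ⇒ m₂ = 210.1800/6 = 35.03000
Σ(xᵢ − x̄)³ = -1787.4240 ⇒ m₃ = -1787.4240/6 = -297.90400
m₂^(3/2) = 35.03000^(1.5) = 207.32907
g_1 = m₃ / m₂^(3/2) = -297.90400 / 207.32907 ≈ -1.4369

-1.4369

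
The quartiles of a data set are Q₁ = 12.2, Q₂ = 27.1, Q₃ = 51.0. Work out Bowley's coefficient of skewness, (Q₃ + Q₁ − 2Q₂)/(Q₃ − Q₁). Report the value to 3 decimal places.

numerator: Q₃ + Q₁ − 2Q₂ = 51.0 + 12.2 − 2×27.1 = 9.0000
denominator: Q₃ − Q₁ = 51.0 − 12.2 = 38.8000
Bowley skewness = 9.0000 / 38.8000 ≈ 0.232

0.232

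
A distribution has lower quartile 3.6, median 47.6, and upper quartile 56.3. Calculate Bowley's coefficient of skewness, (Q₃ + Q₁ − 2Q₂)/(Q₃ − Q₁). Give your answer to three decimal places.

numerator: Q₃ + Q₁ − 2Q₂ = 56.3 + 3.6 − 2×47.6 = -35.3000
denominator: Q₃ − Q₁ = 56.3 − 3.6 = 52.7000
Bowley skewness = -35.3000 / 52.7000 ≈ -0.670

-0.670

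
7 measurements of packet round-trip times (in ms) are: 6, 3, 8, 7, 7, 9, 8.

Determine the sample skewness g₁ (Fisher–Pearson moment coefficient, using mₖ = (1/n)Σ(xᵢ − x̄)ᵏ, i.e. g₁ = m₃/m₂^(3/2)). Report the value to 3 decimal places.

x̄ = (6 + 3 + 8 + 7 + 7 + 9 + 8) / 7 = 6.8571
deviations (xᵢ − x̄): -0.8571, -3.8571, 1.1429, 0.1429, 0.1429, 2.1429, 1.1429
Σ(xᵢ − x̄)² = 22.8571 ⇒ m₂ = 22.8571/7 = 3.26531
Σ(xᵢ − x̄)³ = -45.1837 ⇒ m₃ = -45.1837/7 = -6.45481
m₂^(3/2) = 3.26531^(1.5) = 5.90046
g₁ = m₃ / m₂^(3/2) = -6.45481 / 5.90046 ≈ -1.094

-1.094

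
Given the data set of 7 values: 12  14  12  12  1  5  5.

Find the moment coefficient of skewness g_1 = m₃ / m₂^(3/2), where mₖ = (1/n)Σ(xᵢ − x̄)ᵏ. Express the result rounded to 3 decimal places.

x̄ = (12 + 14 + 12 + 12 + 1 + 5 + 5) / 7 = 8.7143
deviations (xᵢ − x̄): 3.2857, 5.2857, 3.2857, 3.2857, -7.7143, -3.7143, -3.7143
Σ(xᵢ − x̄)² = 147.4286 ⇒ m₂ = 147.4286/7 = 21.06122
Σ(xᵢ − x̄)³ = -307.4694 ⇒ m₃ = -307.4694/7 = -43.92420
m₂^(3/2) = 21.06122^(1.5) = 96.65524
g_1 = m₃ / m₂^(3/2) = -43.92420 / 96.65524 ≈ -0.454

-0.454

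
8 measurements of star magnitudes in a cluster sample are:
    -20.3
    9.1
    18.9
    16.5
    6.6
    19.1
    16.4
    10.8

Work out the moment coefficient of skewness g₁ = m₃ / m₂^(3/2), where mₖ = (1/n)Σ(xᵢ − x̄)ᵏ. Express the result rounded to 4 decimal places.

-1.7258

x̄ = (-20.3 + 9.1 + 18.9 + 16.5 + 6.6 + 19.1 + 16.4 + 10.8) / 8 = 9.6375
deviations (xᵢ − x̄): -29.9375, -0.5375, 9.2625, 6.8625, -3.0375, 9.4625, 6.7625, 1.1625
Σ(xᵢ − x̄)² = 1175.2788 ⇒ m₂ = 1175.2788/8 = 146.90984
Σ(xᵢ − x̄)³ = -24583.8423 ⇒ m₃ = -24583.8423/8 = -3072.98029
m₂^(3/2) = 146.90984^(1.5) = 1780.64090
g₁ = m₃ / m₂^(3/2) = -3072.98029 / 1780.64090 ≈ -1.7258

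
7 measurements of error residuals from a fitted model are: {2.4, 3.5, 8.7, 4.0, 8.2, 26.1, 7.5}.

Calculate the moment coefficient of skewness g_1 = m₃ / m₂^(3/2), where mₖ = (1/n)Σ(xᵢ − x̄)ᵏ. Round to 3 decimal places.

x̄ = (2.4 + 3.5 + 8.7 + 4.0 + 8.2 + 26.1 + 7.5) / 7 = 8.6286
deviations (xᵢ − x̄): -6.2286, -5.1286, 0.0714, -4.6286, -0.4286, 17.4714, -1.1286
Σ(xᵢ − x̄)² = 393.2343 ⇒ m₂ = 393.2343/7 = 56.17633
Σ(xᵢ − x̄)³ = 4855.9600 ⇒ m₃ = 4855.9600/7 = 693.70858
m₂^(3/2) = 56.17633^(1.5) = 421.04644
g_1 = m₃ / m₂^(3/2) = 693.70858 / 421.04644 ≈ 1.648

1.648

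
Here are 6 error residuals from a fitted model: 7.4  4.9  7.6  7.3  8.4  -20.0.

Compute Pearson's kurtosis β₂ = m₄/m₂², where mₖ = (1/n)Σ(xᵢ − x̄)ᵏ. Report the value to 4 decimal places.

x̄ = 2.6000
Σ(xᵢ − x̄)² = 619.8200 ⇒ m₂ = 103.30333
Σ(xᵢ − x̄)⁴ = 263679.2210 ⇒ m₄ = 43946.53683
m₂² = 10671.57868
β₂ = m₄/m₂² = 43946.53683 / 10671.57868 ≈ 4.1181

4.1181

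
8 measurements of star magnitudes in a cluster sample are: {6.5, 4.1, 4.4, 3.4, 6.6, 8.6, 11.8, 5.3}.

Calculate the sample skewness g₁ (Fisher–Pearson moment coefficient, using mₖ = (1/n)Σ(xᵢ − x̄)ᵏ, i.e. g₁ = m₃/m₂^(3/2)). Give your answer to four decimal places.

0.9367

x̄ = (6.5 + 4.1 + 4.4 + 3.4 + 6.6 + 8.6 + 11.8 + 5.3) / 8 = 6.3375
deviations (xᵢ − x̄): 0.1625, -2.2375, -1.9375, -2.9375, 0.2625, 2.2625, 5.4625, -1.0375
Σ(xᵢ − x̄)² = 53.5188 ⇒ m₂ = 53.5188/8 = 6.68984
Σ(xᵢ − x̄)³ = 129.6597 ⇒ m₃ = 129.6597/8 = 16.20746
m₂^(3/2) = 6.68984^(1.5) = 17.30310
g₁ = m₃ / m₂^(3/2) = 16.20746 / 17.30310 ≈ 0.9367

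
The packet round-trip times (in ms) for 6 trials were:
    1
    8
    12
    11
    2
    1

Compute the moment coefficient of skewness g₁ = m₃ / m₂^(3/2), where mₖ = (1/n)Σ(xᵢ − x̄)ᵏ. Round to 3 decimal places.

0.164

x̄ = (1 + 8 + 12 + 11 + 2 + 1) / 6 = 5.8333
deviations (xᵢ − x̄): -4.8333, 2.1667, 6.1667, 5.1667, -3.8333, -4.8333
Σ(xᵢ − x̄)² = 130.8333 ⇒ m₂ = 130.8333/6 = 21.80556
Σ(xᵢ − x̄)³ = 100.4444 ⇒ m₃ = 100.4444/6 = 16.74074
m₂^(3/2) = 21.80556^(1.5) = 101.82414
g₁ = m₃ / m₂^(3/2) = 16.74074 / 101.82414 ≈ 0.164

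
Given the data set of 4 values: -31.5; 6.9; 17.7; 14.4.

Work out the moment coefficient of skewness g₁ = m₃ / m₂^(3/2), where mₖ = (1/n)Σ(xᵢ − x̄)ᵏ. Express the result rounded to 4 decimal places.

x̄ = (-31.5 + 6.9 + 17.7 + 14.4) / 4 = 1.8750
deviations (xᵢ − x̄): -33.3750, 5.0250, 15.8250, 12.5250
Σ(xᵢ − x̄)² = 1546.4475 ⇒ m₂ = 1546.4475/4 = 386.61188
Σ(xᵢ − x̄)³ = -31121.2834 ⇒ m₃ = -31121.2834/4 = -7780.32084
m₂^(3/2) = 386.61188^(1.5) = 7601.73602
g₁ = m₃ / m₂^(3/2) = -7780.32084 / 7601.73602 ≈ -1.0235

-1.0235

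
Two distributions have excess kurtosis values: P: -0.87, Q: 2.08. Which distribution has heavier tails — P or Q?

Q

Higher excess kurtosis ⇒ heavier tails relative to the normal distribution.
-0.87 vs 2.08: the larger is 2.08, so Q has heavier tails. (Q is leptokurtic — heavier-than-normal tails; the other is platykurtic.)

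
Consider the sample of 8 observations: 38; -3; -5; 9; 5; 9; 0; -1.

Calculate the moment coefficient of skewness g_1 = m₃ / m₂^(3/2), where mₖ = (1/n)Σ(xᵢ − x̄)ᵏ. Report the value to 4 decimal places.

1.6487

x̄ = (38 - 3 - 5 + 9 + 5 + 9 + 0 - 1) / 8 = 6.5000
deviations (xᵢ − x̄): 31.5000, -9.5000, -11.5000, 2.5000, -1.5000, 2.5000, -6.5000, -7.5000
Σ(xᵢ − x̄)² = 1328.0000 ⇒ m₂ = 1328.0000/8 = 166.00000
Σ(xᵢ − x̄)³ = 28209.0000 ⇒ m₃ = 28209.0000/8 = 3526.12500
m₂^(3/2) = 166.00000^(1.5) = 2138.76039
g_1 = m₃ / m₂^(3/2) = 3526.12500 / 2138.76039 ≈ 1.6487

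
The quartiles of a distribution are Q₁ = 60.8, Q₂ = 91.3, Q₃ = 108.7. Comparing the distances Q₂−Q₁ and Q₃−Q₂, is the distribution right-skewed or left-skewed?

left-skewed

Q₂ − Q₁ = 30.5;  Q₃ − Q₂ = 17.4
Q₂ − Q₁ > Q₃ − Q₂ ⇒ the lower half is more spread out ⇒ left-skewed.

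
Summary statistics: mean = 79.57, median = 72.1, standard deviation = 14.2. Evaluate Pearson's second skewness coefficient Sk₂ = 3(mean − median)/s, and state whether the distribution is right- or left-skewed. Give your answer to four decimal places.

1.5782, right-skewed

Sk₂ = 3(79.57 − 72.1) / 14.2 = 3 × 7.4700 / 14.2
    = 22.4100 / 14.2 ≈ 1.5782
Sk₂ > 0 ⇒ mean > median ⇒ right-skewed (positive skew).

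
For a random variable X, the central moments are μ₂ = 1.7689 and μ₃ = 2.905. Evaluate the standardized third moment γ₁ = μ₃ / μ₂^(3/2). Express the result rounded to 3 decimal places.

1.235

σ = √μ₂ = √1.7689 = 1.33000
σ³ = μ₂^(3/2) = 2.35264
γ₁ = μ₃/σ³ = 2.905 / 2.35264 ≈ 1.235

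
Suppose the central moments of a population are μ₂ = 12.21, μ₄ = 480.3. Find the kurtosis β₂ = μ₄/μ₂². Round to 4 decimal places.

3.2217

μ₂² = 12.21² = 149.08410
μ₄/μ₂² = 480.3 / 149.08410 = 3.22167
β₂ ≈ 3.2217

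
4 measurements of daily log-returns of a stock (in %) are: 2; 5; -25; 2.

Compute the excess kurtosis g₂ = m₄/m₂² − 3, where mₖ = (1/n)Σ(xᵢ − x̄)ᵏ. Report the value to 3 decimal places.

-0.691

x̄ = -4.0000
Σ(xᵢ − x̄)² = 594.0000 ⇒ m₂ = 148.50000
Σ(xᵢ − x̄)⁴ = 203634.0000 ⇒ m₄ = 50908.50000
m₂² = 22052.25000
g₂ = m₄/m₂² − 3 = 2.30854 − 3 ≈ -0.691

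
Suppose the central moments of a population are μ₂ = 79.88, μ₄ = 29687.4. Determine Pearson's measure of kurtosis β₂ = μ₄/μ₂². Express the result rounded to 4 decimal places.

μ₂² = 79.88² = 6380.81440
μ₄/μ₂² = 29687.4 / 6380.81440 = 4.65260
β₂ ≈ 4.6526

4.6526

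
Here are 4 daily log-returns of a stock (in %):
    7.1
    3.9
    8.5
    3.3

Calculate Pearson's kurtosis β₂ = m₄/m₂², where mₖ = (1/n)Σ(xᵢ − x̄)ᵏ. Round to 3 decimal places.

1.233

x̄ = 5.7000
Σ(xᵢ − x̄)² = 18.8000 ⇒ m₂ = 4.70000
Σ(xᵢ − x̄)⁴ = 108.9824 ⇒ m₄ = 27.24560
m₂² = 22.09000
β₂ = m₄/m₂² = 27.24560 / 22.09000 ≈ 1.233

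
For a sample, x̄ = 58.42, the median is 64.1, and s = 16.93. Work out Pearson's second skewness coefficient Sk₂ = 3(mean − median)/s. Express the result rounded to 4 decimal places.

Sk₂ = 3(58.42 − 64.1) / 16.93 = 3 × -5.6800 / 16.93
    = -17.0400 / 16.93 ≈ -1.0065

-1.0065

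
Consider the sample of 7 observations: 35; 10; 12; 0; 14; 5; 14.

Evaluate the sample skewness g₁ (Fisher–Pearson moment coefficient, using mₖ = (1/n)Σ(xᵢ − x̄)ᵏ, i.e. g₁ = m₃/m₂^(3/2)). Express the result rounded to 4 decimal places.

1.1060

x̄ = (35 + 10 + 12 + 0 + 14 + 5 + 14) / 7 = 12.8571
deviations (xᵢ − x̄): 22.1429, -2.8571, -0.8571, -12.8571, 1.1429, -7.8571, 1.1429
Σ(xᵢ − x̄)² = 728.8571 ⇒ m₂ = 728.8571/7 = 104.12245
Σ(xᵢ − x̄)³ = 8225.3878 ⇒ m₃ = 8225.3878/7 = 1175.05539
m₂^(3/2) = 104.12245^(1.5) = 1062.46972
g₁ = m₃ / m₂^(3/2) = 1175.05539 / 1062.46972 ≈ 1.1060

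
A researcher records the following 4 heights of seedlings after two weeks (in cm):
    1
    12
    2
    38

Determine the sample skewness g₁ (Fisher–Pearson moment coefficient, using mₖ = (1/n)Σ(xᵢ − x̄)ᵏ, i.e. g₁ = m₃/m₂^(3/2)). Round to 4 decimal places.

x̄ = (1 + 12 + 2 + 38) / 4 = 13.2500
deviations (xᵢ − x̄): -12.2500, -1.2500, -11.2500, 24.7500
Σ(xᵢ − x̄)² = 890.7500 ⇒ m₂ = 890.7500/4 = 222.68750
Σ(xᵢ − x̄)³ = 11896.8750 ⇒ m₃ = 11896.8750/4 = 2974.21875
m₂^(3/2) = 222.68750^(1.5) = 3323.10267
g₁ = m₃ / m₂^(3/2) = 2974.21875 / 3323.10267 ≈ 0.8950

0.8950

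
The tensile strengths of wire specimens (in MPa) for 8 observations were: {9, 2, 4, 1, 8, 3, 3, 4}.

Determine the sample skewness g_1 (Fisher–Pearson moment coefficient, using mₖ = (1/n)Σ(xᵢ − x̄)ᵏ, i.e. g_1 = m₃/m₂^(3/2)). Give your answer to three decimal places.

0.754

x̄ = (9 + 2 + 4 + 1 + 8 + 3 + 3 + 4) / 8 = 4.2500
deviations (xᵢ − x̄): 4.7500, -2.2500, -0.2500, -3.2500, 3.7500, -1.2500, -1.2500, -0.2500
Σ(xᵢ − x̄)² = 55.5000 ⇒ m₂ = 55.5000/8 = 6.93750
Σ(xᵢ − x̄)³ = 110.2500 ⇒ m₃ = 110.2500/8 = 13.78125
m₂^(3/2) = 6.93750^(1.5) = 18.27277
g_1 = m₃ / m₂^(3/2) = 13.78125 / 18.27277 ≈ 0.754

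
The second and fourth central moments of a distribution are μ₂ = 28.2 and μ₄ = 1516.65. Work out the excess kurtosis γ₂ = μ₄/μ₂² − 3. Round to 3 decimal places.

μ₂² = 28.2² = 795.24000
μ₄/μ₂² = 1516.65 / 795.24000 = 1.90716
γ₂ = 1.90716 − 3 ≈ -1.093

-1.093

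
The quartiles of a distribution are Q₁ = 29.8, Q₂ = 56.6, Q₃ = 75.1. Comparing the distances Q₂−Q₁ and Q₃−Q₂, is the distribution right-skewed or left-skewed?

Q₂ − Q₁ = 26.8;  Q₃ − Q₂ = 18.5
Q₂ − Q₁ > Q₃ − Q₂ ⇒ the lower half is more spread out ⇒ left-skewed.

left-skewed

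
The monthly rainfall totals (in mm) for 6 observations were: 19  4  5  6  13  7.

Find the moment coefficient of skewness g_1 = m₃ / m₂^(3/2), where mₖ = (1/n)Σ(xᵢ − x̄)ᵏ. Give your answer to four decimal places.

x̄ = (19 + 4 + 5 + 6 + 13 + 7) / 6 = 9.0000
deviations (xᵢ − x̄): 10.0000, -5.0000, -4.0000, -3.0000, 4.0000, -2.0000
Σ(xᵢ − x̄)² = 170.0000 ⇒ m₂ = 170.0000/6 = 28.33333
Σ(xᵢ − x̄)³ = 840.0000 ⇒ m₃ = 840.0000/6 = 140.00000
m₂^(3/2) = 28.33333^(1.5) = 150.81568
g_1 = m₃ / m₂^(3/2) = 140.00000 / 150.81568 ≈ 0.9283

0.9283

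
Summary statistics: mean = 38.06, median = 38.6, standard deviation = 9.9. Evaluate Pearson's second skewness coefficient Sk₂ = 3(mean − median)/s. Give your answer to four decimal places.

-0.1636

Sk₂ = 3(38.06 − 38.6) / 9.9 = 3 × -0.5400 / 9.9
    = -1.6200 / 9.9 ≈ -0.1636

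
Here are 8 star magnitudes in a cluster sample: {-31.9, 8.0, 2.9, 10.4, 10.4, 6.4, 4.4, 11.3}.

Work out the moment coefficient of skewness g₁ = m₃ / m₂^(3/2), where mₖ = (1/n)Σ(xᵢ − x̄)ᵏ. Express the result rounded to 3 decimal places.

-2.074

x̄ = (-31.9 + 8.0 + 2.9 + 10.4 + 10.4 + 6.4 + 4.4 + 11.3) / 8 = 2.7375
deviations (xᵢ − x̄): -34.6375, 5.2625, 0.1625, 7.6625, 7.6625, 3.6625, 1.6625, 8.5625
Σ(xᵢ − x̄)² = 1434.3987 ⇒ m₂ = 1434.3987/8 = 179.29984
Σ(xᵢ − x̄)³ = -39829.5333 ⇒ m₃ = -39829.5333/8 = -4978.69166
m₂^(3/2) = 179.29984^(1.5) = 2400.87675
g₁ = m₃ / m₂^(3/2) = -4978.69166 / 2400.87675 ≈ -2.074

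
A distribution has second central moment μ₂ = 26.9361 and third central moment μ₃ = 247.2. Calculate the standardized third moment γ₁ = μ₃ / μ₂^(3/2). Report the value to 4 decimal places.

1.7683

σ = √μ₂ = √26.9361 = 5.19000
σ³ = μ₂^(3/2) = 139.79836
γ₁ = μ₃/σ³ = 247.2 / 139.79836 ≈ 1.7683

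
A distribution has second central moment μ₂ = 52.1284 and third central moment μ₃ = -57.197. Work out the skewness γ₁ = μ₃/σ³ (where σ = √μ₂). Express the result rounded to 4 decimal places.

-0.1520

σ = √μ₂ = √52.1284 = 7.22000
σ³ = μ₂^(3/2) = 376.36705
γ₁ = μ₃/σ³ = -57.197 / 376.36705 ≈ -0.1520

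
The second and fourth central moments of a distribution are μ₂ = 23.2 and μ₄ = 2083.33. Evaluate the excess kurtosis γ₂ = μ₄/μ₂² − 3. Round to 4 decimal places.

0.8706

μ₂² = 23.2² = 538.24000
μ₄/μ₂² = 2083.33 / 538.24000 = 3.87063
γ₂ = 3.87063 − 3 ≈ 0.8706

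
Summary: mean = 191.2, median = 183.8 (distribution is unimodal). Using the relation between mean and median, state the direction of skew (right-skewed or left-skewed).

mean − median = 191.2 − 183.8 = 7.4
mean > median ⇒ the longer tail is on the right ⇒ right-skewed (positively skewed).

right-skewed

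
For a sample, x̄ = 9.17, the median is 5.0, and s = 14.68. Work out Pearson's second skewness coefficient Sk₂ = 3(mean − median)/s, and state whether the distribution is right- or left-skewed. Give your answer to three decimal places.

0.852, right-skewed

Sk₂ = 3(9.17 − 5.0) / 14.68 = 3 × 4.1700 / 14.68
    = 12.5100 / 14.68 ≈ 0.852
Sk₂ > 0 ⇒ mean > median ⇒ right-skewed (positive skew).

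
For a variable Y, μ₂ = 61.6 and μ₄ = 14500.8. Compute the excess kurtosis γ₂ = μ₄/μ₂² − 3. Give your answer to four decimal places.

μ₂² = 61.6² = 3794.56000
μ₄/μ₂² = 14500.8 / 3794.56000 = 3.82147
γ₂ = 3.82147 − 3 ≈ 0.8215

0.8215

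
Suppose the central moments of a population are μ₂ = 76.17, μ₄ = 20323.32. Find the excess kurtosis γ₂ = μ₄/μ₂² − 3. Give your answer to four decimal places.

μ₂² = 76.17² = 5801.86890
μ₄/μ₂² = 20323.32 / 5801.86890 = 3.50289
γ₂ = 3.50289 − 3 ≈ 0.5029

0.5029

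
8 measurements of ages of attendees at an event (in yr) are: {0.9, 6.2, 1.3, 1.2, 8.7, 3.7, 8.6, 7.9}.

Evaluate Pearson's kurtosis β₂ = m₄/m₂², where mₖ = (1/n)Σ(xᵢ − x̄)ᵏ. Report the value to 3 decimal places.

x̄ = 4.8125
Σ(xᵢ − x̄)² = 82.8488 ⇒ m₂ = 10.35609
Σ(xᵢ − x̄)⁴ = 1087.1341 ⇒ m₄ = 135.89177
m₂² = 107.24868
β₂ = m₄/m₂² = 135.89177 / 107.24868 ≈ 1.267

1.267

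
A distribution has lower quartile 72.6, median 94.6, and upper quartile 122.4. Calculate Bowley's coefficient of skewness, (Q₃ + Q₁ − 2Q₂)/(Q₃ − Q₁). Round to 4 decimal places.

numerator: Q₃ + Q₁ − 2Q₂ = 122.4 + 72.6 − 2×94.6 = 5.8000
denominator: Q₃ − Q₁ = 122.4 − 72.6 = 49.8000
Bowley skewness = 5.8000 / 49.8000 ≈ 0.1165

0.1165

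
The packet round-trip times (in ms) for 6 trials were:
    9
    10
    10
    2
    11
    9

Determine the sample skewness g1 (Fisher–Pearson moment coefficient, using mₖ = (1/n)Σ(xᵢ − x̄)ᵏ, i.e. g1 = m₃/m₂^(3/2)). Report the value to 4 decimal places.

x̄ = (9 + 10 + 10 + 2 + 11 + 9) / 6 = 8.5000
deviations (xᵢ − x̄): 0.5000, 1.5000, 1.5000, -6.5000, 2.5000, 0.5000
Σ(xᵢ − x̄)² = 53.5000 ⇒ m₂ = 53.5000/6 = 8.91667
Σ(xᵢ − x̄)³ = -252.0000 ⇒ m₃ = -252.0000/6 = -42.00000
m₂^(3/2) = 8.91667^(1.5) = 26.62587
g1 = m₃ / m₂^(3/2) = -42.00000 / 26.62587 ≈ -1.5774

-1.5774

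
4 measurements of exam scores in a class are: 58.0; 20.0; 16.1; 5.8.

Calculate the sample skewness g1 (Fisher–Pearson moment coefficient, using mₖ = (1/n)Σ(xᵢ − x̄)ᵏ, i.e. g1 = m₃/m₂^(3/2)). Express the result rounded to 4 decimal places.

0.9120

x̄ = (58.0 + 20.0 + 16.1 + 5.8) / 4 = 24.9750
deviations (xᵢ − x̄): 33.0250, -4.9750, -8.8750, -19.1750
Σ(xᵢ − x̄)² = 1561.8475 ⇒ m₂ = 1561.8475/4 = 390.46188
Σ(xᵢ − x̄)³ = 28146.2816 ⇒ m₃ = 28146.2816/4 = 7036.57041
m₂^(3/2) = 390.46188^(1.5) = 7715.56889
g1 = m₃ / m₂^(3/2) = 7036.57041 / 7715.56889 ≈ 0.9120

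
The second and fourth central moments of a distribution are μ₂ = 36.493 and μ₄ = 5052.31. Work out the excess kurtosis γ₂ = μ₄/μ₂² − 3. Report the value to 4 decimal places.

0.7938

μ₂² = 36.493² = 1331.73905
μ₄/μ₂² = 5052.31 / 1331.73905 = 3.79377
γ₂ = 3.79377 − 3 ≈ 0.7938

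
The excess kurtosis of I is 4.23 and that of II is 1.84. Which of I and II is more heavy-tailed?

I

Higher excess kurtosis ⇒ heavier tails relative to the normal distribution.
4.23 vs 1.84: the larger is 4.23, so I has heavier tails.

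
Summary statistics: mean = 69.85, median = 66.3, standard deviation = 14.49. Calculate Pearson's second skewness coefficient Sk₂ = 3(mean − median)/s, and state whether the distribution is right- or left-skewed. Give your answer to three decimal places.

0.735, right-skewed

Sk₂ = 3(69.85 − 66.3) / 14.49 = 3 × 3.5500 / 14.49
    = 10.6500 / 14.49 ≈ 0.735
Sk₂ > 0 ⇒ mean > median ⇒ right-skewed (positive skew).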